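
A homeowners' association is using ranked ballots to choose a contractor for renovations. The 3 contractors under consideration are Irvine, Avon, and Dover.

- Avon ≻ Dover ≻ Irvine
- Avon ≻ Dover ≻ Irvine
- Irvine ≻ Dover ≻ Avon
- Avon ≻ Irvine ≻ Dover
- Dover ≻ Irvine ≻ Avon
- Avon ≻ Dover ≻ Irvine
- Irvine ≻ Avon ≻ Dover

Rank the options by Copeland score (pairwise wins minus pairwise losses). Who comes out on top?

Pairwise results:
  Irvine vs Avon: Avon wins 4–3.
  Irvine vs Dover: Dover wins 4–3.
  Avon vs Dover: Avon wins 5–2.
Copeland scores (wins − losses):
  Irvine: 0 − 2 = -2
  Avon: 2 − 0 = 2
  Dover: 1 − 1 = 0
Avon has the best Copeland score.

Avon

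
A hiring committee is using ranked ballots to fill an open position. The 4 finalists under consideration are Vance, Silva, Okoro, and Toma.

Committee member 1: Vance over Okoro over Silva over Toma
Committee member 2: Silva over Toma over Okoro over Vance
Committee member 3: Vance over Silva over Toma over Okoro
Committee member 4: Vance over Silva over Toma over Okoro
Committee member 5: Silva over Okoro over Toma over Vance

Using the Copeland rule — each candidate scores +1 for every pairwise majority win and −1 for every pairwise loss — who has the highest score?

Vance

Pairwise results:
  Vance vs Silva: Vance wins 3–2.
  Vance vs Okoro: Vance wins 3–2.
  Vance vs Toma: Vance wins 3–2.
  Silva vs Okoro: Silva wins 4–1.
  Silva vs Toma: Silva wins 5–0.
  Okoro vs Toma: Toma wins 3–2.
Copeland scores (wins − losses):
  Vance: 3 − 0 = 3
  Silva: 2 − 1 = 1
  Okoro: 0 − 3 = -3
  Toma: 1 − 2 = -1
Vance has the best Copeland score.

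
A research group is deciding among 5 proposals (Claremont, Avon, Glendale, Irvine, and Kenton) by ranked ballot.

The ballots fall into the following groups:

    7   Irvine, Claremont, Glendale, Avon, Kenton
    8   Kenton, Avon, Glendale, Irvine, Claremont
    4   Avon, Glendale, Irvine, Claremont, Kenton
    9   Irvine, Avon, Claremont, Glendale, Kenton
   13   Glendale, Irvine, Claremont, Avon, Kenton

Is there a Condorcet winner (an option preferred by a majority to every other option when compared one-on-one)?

No

Head-to-head results (41 voters total):
Claremont vs Avon: Avon wins 21–20.
Claremont vs Glendale: Glendale wins 25–16.
Claremont vs Irvine: Irvine wins 41–0.
Claremont vs Kenton: Claremont wins 33–8.
Avon vs Glendale: Avon wins 21–20.
Avon vs Irvine: Irvine wins 29–12.
Avon vs Kenton: Avon wins 33–8.
Glendale vs Irvine: Glendale wins 25–16.
Glendale vs Kenton: Glendale wins 33–8.
Irvine vs Kenton: Irvine wins 33–8.
No candidate beats all others: Avon beats Glendale beats Irvine beats Avon, a majority cycle.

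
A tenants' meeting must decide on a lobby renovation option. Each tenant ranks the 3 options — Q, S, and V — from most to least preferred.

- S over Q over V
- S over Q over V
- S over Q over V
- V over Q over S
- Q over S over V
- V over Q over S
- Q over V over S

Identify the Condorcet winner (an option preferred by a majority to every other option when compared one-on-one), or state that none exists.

Q

Head-to-head results (7 voters total):
Q vs S: Q wins 4–3.
Q vs V: Q wins 5–2.
S vs V: S wins 4–3.
Q beats each rival — S (4–3), V (5–2) — so Q is the Condorcet winner.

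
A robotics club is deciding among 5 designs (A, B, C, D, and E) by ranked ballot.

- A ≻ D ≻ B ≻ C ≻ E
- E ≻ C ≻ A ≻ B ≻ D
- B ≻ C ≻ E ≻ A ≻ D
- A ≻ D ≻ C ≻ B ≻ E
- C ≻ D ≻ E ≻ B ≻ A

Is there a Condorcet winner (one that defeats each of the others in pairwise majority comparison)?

Head-to-head results (5 voters total):
A vs B: A wins 3–2.
A vs C: C wins 3–2.
A vs D: A wins 4–1.
A vs E: E wins 3–2.
B vs C: C wins 3–2.
B vs D: D wins 3–2.
B vs E: B wins 3–2.
C vs D: C wins 3–2.
C vs E: C wins 4–1.
D vs E: D wins 3–2.
C beats each rival — A (3–2), B (3–2), D (3–2), E (4–1) — so C is the Condorcet winner.

Yes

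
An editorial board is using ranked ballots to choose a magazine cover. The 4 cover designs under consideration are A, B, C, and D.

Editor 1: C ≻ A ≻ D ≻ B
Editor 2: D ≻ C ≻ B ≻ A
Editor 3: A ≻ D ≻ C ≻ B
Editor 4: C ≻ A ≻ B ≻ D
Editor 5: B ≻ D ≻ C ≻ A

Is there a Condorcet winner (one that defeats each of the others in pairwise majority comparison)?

Head-to-head results (5 voters total):
A vs B: A wins 3–2.
A vs C: C wins 4–1.
A vs D: A wins 3–2.
B vs C: C wins 4–1.
B vs D: D wins 3–2.
C vs D: D wins 3–2.
No candidate beats all others: A beats D beats C beats A, a majority cycle.

No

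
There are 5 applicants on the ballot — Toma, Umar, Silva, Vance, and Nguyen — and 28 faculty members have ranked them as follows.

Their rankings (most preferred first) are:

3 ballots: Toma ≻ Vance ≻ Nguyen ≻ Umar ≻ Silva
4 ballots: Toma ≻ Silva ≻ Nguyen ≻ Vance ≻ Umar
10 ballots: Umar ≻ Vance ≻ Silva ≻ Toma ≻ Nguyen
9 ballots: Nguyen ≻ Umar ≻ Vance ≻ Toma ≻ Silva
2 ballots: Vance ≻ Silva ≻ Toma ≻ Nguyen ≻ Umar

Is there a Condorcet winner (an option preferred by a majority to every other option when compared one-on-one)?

No

Head-to-head results (28 voters total):
Toma vs Umar: Umar wins 19–9.
Toma vs Silva: Toma wins 16–12.
Toma vs Vance: Vance wins 21–7.
Toma vs Nguyen: Toma wins 19–9.
Umar vs Silva: Umar wins 22–6.
Umar vs Vance: Umar wins 19–9.
Umar vs Nguyen: Nguyen wins 18–10.
Silva vs Vance: Vance wins 24–4.
Silva vs Nguyen: Silva wins 16–12.
Vance vs Nguyen: Vance wins 15–13.
No candidate beats all others: Toma beats Nguyen beats Umar beats Toma, a majority cycle.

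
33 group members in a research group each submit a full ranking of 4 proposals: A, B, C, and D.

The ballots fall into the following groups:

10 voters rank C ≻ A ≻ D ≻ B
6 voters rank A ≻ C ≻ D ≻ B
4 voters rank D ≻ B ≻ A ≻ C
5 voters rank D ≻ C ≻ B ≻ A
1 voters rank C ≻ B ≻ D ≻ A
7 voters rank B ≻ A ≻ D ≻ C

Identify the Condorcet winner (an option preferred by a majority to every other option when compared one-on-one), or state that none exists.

Head-to-head results (33 voters total):
A vs B: B wins 17–16.
A vs C: A wins 17–16.
A vs D: A wins 23–10.
B vs C: C wins 22–11.
B vs D: D wins 25–8.
C vs D: C wins 17–16.
No candidate beats all others: A beats C beats B beats A, a majority cycle.

No Condorcet winner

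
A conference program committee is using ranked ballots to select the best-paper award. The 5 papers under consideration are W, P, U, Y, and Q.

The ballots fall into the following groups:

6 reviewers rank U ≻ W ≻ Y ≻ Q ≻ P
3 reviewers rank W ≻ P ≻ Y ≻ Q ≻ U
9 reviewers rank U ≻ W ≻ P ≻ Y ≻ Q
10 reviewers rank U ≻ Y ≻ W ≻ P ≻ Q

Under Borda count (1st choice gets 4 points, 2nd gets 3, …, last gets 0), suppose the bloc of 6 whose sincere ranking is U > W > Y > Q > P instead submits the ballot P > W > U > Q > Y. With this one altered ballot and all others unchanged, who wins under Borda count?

Borda totals with the altered ballot: W 77, P 61, U 88, Y 45, Q 9.
The winner is unchanged: still U.

U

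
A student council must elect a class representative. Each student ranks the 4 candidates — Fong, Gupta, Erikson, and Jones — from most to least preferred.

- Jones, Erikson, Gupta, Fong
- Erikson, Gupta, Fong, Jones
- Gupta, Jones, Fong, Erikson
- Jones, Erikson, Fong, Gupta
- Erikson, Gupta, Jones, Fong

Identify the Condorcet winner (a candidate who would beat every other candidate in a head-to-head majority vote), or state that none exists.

Head-to-head results (5 voters total):
Fong vs Gupta: Gupta wins 4–1.
Fong vs Erikson: Erikson wins 4–1.
Fong vs Jones: Jones wins 4–1.
Gupta vs Erikson: Erikson wins 4–1.
Gupta vs Jones: Gupta wins 3–2.
Erikson vs Jones: Jones wins 3–2.
No candidate beats all others: Gupta beats Jones beats Erikson beats Gupta, a majority cycle.

No Condorcet winner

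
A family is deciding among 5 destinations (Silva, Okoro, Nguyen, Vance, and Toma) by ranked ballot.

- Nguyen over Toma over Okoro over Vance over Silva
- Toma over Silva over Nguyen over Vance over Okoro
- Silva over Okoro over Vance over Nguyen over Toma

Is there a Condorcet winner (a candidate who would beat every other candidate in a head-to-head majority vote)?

Head-to-head results (3 voters total):
Silva vs Okoro: Silva wins 2–1.
Silva vs Nguyen: Silva wins 2–1.
Silva vs Vance: Silva wins 2–1.
Silva vs Toma: Toma wins 2–1.
Okoro vs Nguyen: Nguyen wins 2–1.
Okoro vs Vance: Okoro wins 2–1.
Okoro vs Toma: Toma wins 2–1.
Nguyen vs Vance: Nguyen wins 2–1.
Nguyen vs Toma: Nguyen wins 2–1.
Vance vs Toma: Toma wins 2–1.
No candidate beats all others: Silva beats Nguyen beats Toma beats Silva, a majority cycle.

No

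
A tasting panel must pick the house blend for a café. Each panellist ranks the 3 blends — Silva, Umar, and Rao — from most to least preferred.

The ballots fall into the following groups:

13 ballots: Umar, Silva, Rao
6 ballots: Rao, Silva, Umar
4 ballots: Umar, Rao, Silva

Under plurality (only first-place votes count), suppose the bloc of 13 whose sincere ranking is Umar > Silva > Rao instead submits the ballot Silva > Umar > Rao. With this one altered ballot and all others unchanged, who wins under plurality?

First-place totals with the altered ballot: Silva 13, Umar 4, Rao 6.
The switch changes the winner from Umar to Silva.

Silva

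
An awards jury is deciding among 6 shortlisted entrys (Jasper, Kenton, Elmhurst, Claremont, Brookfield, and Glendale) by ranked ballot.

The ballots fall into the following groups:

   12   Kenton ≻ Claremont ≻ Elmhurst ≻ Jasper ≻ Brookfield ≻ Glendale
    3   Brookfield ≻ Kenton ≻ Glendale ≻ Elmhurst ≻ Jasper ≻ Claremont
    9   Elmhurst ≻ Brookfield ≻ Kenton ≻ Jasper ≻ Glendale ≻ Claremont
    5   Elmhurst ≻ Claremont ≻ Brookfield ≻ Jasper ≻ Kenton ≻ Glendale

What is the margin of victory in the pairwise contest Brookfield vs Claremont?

Ballots ranking Brookfield above Claremont: 3+9 = 12.
Ballots ranking Claremont above Brookfield: 12+5 = 17.
Claremont wins 17–12, a margin of 5.

5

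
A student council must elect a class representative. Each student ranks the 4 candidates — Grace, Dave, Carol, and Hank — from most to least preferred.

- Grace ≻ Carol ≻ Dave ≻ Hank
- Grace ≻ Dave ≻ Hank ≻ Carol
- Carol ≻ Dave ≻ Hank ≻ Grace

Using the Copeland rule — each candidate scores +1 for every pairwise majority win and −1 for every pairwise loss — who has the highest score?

Grace

Pairwise results:
  Grace vs Dave: Grace wins 2–1.
  Grace vs Carol: Grace wins 2–1.
  Grace vs Hank: Grace wins 2–1.
  Dave vs Carol: Carol wins 2–1.
  Dave vs Hank: Dave wins 3–0.
  Carol vs Hank: Carol wins 2–1.
Copeland scores (wins − losses):
  Grace: 3 − 0 = 3
  Dave: 1 − 2 = -1
  Carol: 2 − 1 = 1
  Hank: 0 − 3 = -3
Grace has the best Copeland score.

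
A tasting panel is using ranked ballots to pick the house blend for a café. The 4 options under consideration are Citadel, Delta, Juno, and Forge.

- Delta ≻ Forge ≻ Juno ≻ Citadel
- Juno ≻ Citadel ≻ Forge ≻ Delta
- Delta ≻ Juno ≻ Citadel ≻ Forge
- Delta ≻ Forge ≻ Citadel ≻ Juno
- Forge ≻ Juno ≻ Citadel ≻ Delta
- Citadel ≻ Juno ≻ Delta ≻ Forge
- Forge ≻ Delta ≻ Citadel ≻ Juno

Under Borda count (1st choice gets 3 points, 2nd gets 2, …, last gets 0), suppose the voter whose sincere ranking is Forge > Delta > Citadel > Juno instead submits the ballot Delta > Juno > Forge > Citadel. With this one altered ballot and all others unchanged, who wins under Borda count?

Delta

Borda totals with the altered ballot: Citadel 8, Delta 13, Juno 12, Forge 9.
The winner is unchanged: still Delta.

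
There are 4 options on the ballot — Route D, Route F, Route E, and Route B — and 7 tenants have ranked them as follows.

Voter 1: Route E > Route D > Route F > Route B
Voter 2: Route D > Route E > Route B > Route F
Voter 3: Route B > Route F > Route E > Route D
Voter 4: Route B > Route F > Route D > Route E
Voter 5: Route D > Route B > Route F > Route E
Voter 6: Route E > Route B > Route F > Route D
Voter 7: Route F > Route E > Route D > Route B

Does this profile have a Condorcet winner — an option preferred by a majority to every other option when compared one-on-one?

Head-to-head results (7 voters total):
Route D vs Route F: Route F wins 4–3.
Route D vs Route E: Route E wins 4–3.
Route D vs Route B: Route D wins 4–3.
Route F vs Route E: Route F wins 4–3.
Route F vs Route B: Route B wins 5–2.
Route E vs Route B: Route E wins 4–3.
No candidate beats all others: Route D beats Route B beats Route F beats Route D, a majority cycle.

No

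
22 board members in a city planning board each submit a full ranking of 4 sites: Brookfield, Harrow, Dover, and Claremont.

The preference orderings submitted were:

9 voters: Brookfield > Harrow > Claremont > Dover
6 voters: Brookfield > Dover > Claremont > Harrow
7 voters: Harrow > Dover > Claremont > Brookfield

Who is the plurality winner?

Brookfield

First-place vote totals:
  Brookfield: 15
  Harrow: 7
  Dover: 0
  Claremont: 0
Brookfield has the most first-place votes.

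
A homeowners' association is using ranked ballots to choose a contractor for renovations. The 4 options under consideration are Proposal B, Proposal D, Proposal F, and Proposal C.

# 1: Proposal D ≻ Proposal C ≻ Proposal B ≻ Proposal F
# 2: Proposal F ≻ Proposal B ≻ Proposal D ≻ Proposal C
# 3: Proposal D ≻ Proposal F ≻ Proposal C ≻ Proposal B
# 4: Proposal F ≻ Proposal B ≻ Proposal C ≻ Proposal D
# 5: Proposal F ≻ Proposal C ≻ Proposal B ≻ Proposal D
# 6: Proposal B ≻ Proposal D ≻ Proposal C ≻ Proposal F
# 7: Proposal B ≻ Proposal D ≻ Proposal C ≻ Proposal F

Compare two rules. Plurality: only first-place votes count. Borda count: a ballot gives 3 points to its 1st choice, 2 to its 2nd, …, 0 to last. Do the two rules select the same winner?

No

Plurality first-place counts: Proposal B 2, Proposal D 2, Proposal F 3, Proposal C 0 → Proposal F.
Borda totals: Proposal B 12, Proposal D 11, Proposal F 11, Proposal C 8 → Proposal B.
The two rules disagree: plurality picks Proposal F, Borda picks Proposal B.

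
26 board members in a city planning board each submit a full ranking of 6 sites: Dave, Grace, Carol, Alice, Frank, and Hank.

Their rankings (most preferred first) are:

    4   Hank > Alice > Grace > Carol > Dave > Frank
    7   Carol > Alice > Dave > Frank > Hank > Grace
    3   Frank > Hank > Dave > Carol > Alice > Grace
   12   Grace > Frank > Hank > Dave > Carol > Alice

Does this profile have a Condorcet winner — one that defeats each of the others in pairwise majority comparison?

No

Head-to-head results (26 voters total):
Dave vs Grace: Grace wins 16–10.
Dave vs Carol: Dave wins 15–11.
Dave vs Alice: Dave wins 15–11.
Dave vs Frank: Frank wins 15–11.
Dave vs Hank: Hank wins 19–7.
Grace vs Carol: Grace wins 16–10.
Grace vs Alice: Alice wins 14–12.
Grace vs Frank: Grace wins 16–10.
Grace vs Hank: Hank wins 14–12.
Carol vs Alice: Carol wins 22–4.
Carol vs Frank: Frank wins 15–11.
Carol vs Hank: Hank wins 19–7.
Alice vs Frank: Frank wins 15–11.
Alice vs Hank: Hank wins 19–7.
Frank vs Hank: Frank wins 22–4.
No candidate beats all others: Dave beats Alice beats Grace beats Dave, a majority cycle.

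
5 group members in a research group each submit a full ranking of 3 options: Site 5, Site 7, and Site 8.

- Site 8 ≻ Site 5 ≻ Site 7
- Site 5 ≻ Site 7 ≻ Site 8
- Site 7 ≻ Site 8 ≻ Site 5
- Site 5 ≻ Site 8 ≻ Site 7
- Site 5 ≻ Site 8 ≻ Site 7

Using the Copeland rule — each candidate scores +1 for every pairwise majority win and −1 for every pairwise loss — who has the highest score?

Site 5

Pairwise results:
  Site 5 vs Site 7: Site 5 wins 4–1.
  Site 5 vs Site 8: Site 5 wins 3–2.
  Site 7 vs Site 8: Site 8 wins 3–2.
Copeland scores (wins − losses):
  Site 5: 2 − 0 = 2
  Site 7: 0 − 2 = -2
  Site 8: 1 − 1 = 0
Site 5 has the best Copeland score.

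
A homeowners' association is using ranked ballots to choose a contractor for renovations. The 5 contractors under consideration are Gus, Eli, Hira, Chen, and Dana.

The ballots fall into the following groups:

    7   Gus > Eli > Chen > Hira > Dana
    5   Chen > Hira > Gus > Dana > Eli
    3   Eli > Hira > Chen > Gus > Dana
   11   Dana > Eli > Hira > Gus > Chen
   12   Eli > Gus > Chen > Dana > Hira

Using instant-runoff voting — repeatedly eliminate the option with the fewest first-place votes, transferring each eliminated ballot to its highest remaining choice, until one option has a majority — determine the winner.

Eli

Round 1: Eli 15, Dana 11, Gus 7, Chen 5, Hira 0. Hira has the fewest and is eliminated.
Round 2: Eli 15, Dana 11, Gus 7, Chen 5. Chen has the fewest and is eliminated.
Round 3: Eli 15, Gus 12, Dana 11. Dana has the fewest and is eliminated.
Round 4: Eli 26, Gus 12. Eli has a majority.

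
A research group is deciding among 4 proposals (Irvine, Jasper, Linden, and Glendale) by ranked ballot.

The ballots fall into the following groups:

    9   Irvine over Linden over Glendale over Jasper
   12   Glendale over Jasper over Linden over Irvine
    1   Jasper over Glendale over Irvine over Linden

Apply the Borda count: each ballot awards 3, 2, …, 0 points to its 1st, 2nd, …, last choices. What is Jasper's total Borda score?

27

Borda scores:
  Irvine: 9·3 + 12·0 + 1 = 28
  Jasper: 9·0 + 12·2 + 3 = 27
  Linden: 9·2 + 12·1 + 0 = 30
  Glendale: 9·1 + 12·3 + 2 = 47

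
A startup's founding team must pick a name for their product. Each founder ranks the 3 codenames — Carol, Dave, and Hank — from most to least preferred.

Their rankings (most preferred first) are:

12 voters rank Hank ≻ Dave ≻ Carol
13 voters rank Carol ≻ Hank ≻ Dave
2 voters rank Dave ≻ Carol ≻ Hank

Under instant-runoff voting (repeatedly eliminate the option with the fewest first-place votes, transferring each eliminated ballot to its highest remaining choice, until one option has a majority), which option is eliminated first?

Dave

Round 1: Carol 13, Hank 12, Dave 2. Dave has the fewest and is eliminated.
Round 2: Carol 15, Hank 12. Carol has a majority.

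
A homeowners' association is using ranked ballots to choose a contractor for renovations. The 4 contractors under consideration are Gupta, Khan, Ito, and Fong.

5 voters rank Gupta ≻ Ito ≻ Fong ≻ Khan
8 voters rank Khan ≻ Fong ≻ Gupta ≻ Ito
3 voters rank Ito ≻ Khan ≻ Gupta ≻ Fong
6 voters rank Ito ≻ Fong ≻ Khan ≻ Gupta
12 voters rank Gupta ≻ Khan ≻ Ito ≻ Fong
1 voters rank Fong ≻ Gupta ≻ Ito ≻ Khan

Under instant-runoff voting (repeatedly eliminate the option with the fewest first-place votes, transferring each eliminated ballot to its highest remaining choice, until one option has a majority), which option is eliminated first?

Fong

Round 1: Gupta 17, Ito 9, Khan 8, Fong 1. Fong has the fewest and is eliminated.
Round 2: Gupta 18, Ito 9, Khan 8. Gupta has a majority.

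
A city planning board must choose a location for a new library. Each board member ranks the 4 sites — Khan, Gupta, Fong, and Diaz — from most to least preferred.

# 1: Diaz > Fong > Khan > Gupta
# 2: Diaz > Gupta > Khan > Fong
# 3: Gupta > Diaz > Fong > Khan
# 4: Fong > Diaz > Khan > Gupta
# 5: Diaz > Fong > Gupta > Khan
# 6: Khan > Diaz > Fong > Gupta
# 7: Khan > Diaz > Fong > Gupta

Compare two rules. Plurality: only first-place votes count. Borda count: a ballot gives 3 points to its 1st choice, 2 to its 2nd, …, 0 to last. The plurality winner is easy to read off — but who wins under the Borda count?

Plurality first-place counts: Khan 2, Gupta 1, Fong 1, Diaz 3 → Diaz.
Borda totals: Khan 9, Gupta 6, Fong 10, Diaz 17 → Diaz.

Diaz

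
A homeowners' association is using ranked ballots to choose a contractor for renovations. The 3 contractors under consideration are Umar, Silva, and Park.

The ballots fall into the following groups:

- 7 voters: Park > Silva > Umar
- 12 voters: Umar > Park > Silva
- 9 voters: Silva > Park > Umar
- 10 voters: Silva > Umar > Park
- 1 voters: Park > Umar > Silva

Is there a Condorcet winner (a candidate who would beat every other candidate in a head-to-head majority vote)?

Head-to-head results (39 voters total):
Umar vs Silva: Silva wins 26–13.
Umar vs Park: Umar wins 22–17.
Silva vs Park: Park wins 20–19.
No candidate beats all others: Umar beats Park beats Silva beats Umar, a majority cycle.

No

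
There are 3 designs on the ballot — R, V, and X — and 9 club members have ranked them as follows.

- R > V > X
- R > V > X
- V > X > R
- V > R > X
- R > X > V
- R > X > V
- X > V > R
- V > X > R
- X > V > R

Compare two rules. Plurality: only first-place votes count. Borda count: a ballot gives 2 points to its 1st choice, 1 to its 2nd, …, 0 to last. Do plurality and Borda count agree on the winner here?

No

Plurality first-place counts: R 4, V 3, X 2 → R.
Borda totals: R 9, V 10, X 8 → V.
The two rules disagree: plurality picks R, Borda picks V.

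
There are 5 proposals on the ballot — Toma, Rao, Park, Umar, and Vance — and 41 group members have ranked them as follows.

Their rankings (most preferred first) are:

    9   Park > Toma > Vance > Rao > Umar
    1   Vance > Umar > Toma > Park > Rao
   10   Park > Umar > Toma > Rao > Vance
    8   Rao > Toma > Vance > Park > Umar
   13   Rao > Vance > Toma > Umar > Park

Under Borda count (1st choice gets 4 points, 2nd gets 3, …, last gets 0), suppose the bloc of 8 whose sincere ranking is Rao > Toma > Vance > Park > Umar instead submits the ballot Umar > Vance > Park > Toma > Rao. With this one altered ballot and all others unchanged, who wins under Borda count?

Borda totals with the altered ballot: Toma 83, Rao 71, Park 93, Umar 78, Vance 85.
The switch changes the winner from Rao to Park.

Park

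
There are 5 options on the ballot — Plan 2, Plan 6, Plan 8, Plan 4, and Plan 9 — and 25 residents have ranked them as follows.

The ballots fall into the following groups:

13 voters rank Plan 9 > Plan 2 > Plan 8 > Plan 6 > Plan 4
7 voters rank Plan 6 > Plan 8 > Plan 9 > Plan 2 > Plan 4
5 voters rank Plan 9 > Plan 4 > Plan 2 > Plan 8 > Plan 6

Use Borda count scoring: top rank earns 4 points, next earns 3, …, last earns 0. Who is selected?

Borda scores:
  Plan 2: 13·3 + 7·1 + 5·2 = 56
  Plan 6: 13·1 + 7·4 + 5·0 = 41
  Plan 8: 13·2 + 7·3 + 5·1 = 52
  Plan 4: 13·0 + 7·0 + 5·3 = 15
  Plan 9: 13·4 + 7·2 + 5·4 = 86
Plan 9 has the highest total.

Plan 9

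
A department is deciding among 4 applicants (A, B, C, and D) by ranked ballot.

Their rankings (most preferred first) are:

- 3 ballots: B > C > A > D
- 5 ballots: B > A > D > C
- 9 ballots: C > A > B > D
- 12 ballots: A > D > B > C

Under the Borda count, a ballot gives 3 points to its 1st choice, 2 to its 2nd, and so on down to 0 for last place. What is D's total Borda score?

29

Borda scores:
  A: 3·1 + 5·2 + 9·2 + 12·3 = 67
  B: 3·3 + 5·3 + 9·1 + 12·1 = 45
  C: 3·2 + 5·0 + 9·3 + 12·0 = 33
  D: 3·0 + 5·1 + 9·0 + 12·2 = 29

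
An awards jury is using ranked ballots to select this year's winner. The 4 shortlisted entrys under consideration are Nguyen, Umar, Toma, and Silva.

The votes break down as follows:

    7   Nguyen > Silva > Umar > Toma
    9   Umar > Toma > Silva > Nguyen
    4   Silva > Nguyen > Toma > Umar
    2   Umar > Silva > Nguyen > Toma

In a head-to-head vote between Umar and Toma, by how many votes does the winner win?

14

Ballots ranking Umar above Toma: 7+9+2 = 18.
Ballots ranking Toma above Umar: 4.
Umar wins 18–4, a margin of 14.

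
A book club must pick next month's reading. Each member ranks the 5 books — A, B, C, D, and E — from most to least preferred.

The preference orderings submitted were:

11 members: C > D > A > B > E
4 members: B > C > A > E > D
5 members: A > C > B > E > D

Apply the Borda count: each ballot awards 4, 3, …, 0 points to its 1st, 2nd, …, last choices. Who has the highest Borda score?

Borda scores:
  A: 11·2 + 4·2 + 5·4 = 50
  B: 11·1 + 4·4 + 5·2 = 37
  C: 11·4 + 4·3 + 5·3 = 71
  D: 11·3 + 4·0 + 5·0 = 33
  E: 11·0 + 4·1 + 5·1 = 9
C has the highest total.

C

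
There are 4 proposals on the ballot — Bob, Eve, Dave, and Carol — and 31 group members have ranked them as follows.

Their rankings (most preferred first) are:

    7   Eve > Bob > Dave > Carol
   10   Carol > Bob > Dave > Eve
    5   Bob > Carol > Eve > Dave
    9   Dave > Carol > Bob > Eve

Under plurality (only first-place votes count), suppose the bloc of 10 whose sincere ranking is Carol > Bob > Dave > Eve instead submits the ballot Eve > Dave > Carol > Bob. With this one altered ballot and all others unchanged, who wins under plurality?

Eve

First-place totals with the altered ballot: Bob 5, Eve 17, Dave 9, Carol 0.
The switch changes the winner from Carol to Eve.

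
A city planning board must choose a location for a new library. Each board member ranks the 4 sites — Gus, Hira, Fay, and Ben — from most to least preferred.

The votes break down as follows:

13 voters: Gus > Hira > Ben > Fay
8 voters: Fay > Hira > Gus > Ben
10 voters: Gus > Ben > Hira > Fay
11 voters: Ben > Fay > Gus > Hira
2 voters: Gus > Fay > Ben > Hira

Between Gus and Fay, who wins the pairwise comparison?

Gus

Ballots ranking Gus above Fay: 13+10+2 = 25.
Ballots ranking Fay above Gus: 8+11 = 19.
Gus wins the head-to-head, 25–19.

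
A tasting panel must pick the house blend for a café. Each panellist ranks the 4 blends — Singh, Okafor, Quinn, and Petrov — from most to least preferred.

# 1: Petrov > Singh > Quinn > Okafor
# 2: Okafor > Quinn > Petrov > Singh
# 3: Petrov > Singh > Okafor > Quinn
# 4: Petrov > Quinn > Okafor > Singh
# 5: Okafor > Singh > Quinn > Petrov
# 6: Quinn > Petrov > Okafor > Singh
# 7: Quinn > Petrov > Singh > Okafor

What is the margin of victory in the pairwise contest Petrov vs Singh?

5

Ballots ranking Petrov above Singh: 6.
Ballots ranking Singh above Petrov: 1.
Petrov wins 6–1, a margin of 5.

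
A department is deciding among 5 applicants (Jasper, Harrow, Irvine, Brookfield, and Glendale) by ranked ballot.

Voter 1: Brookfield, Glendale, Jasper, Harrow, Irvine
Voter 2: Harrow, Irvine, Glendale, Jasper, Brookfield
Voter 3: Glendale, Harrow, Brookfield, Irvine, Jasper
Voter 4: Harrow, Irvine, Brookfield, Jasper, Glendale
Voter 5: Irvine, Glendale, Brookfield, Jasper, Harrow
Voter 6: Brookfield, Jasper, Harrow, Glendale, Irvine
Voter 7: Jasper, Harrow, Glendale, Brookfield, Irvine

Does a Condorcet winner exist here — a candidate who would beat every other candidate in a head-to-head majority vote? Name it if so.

Head-to-head results (7 voters total):
Jasper vs Harrow: Jasper wins 4–3.
Jasper vs Irvine: Irvine wins 4–3.
Jasper vs Brookfield: Brookfield wins 5–2.
Jasper vs Glendale: Glendale wins 4–3.
Harrow vs Irvine: Harrow wins 6–1.
Harrow vs Brookfield: Harrow wins 4–3.
Harrow vs Glendale: Harrow wins 4–3.
Irvine vs Brookfield: Brookfield wins 4–3.
Irvine vs Glendale: Glendale wins 4–3.
Brookfield vs Glendale: Glendale wins 4–3.
No candidate beats all others: Jasper beats Harrow beats Irvine beats Jasper, a majority cycle.

No Condorcet winner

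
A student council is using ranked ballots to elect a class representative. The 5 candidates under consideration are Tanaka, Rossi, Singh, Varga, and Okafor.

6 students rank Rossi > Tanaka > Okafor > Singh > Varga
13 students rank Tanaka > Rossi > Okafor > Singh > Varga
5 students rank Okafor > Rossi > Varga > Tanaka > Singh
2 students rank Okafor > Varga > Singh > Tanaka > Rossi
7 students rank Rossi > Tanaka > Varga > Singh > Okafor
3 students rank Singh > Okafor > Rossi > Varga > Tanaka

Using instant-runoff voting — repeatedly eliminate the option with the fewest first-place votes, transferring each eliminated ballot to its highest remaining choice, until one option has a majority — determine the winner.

Round 1: Tanaka 13, Rossi 13, Okafor 7, Singh 3, Varga 0. Varga has the fewest and is eliminated.
Round 2: Tanaka 13, Rossi 13, Okafor 7, Singh 3. Singh has the fewest and is eliminated.
Round 3: Tanaka 13, Rossi 13, Okafor 10. Okafor has the fewest and is eliminated.
Round 4: Rossi 21, Tanaka 15. Rossi has a majority.

Rossi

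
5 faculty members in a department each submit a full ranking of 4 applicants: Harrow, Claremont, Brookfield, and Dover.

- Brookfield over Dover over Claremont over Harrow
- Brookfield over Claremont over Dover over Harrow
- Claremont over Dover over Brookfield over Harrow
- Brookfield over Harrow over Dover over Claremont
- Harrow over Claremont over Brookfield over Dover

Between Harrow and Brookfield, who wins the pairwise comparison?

Ballots ranking Harrow above Brookfield: 1.
Ballots ranking Brookfield above Harrow: 4.
Brookfield wins the head-to-head, 4–1.

Brookfield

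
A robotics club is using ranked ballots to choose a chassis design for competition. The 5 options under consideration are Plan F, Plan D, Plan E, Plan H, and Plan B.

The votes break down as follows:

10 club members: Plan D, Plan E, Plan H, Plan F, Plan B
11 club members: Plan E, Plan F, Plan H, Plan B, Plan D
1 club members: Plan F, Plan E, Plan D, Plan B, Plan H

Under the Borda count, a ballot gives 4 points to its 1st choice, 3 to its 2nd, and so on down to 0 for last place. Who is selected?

Plan E

Borda scores:
  Plan F: 10·1 + 11·3 + 4 = 47
  Plan D: 10·4 + 11·0 + 2 = 42
  Plan E: 10·3 + 11·4 + 3 = 77
  Plan H: 10·2 + 11·2 + 0 = 42
  Plan B: 10·0 + 11·1 + 1 = 12
Plan E has the highest total.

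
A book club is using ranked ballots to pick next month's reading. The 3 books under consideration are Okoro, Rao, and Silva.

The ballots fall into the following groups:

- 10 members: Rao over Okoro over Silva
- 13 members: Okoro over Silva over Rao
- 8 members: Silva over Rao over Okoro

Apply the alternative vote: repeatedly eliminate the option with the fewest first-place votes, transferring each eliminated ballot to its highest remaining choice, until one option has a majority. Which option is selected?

Rao

Round 1: Okoro 13, Rao 10, Silva 8. Silva has the fewest and is eliminated.
Round 2: Rao 18, Okoro 13. Rao has a majority.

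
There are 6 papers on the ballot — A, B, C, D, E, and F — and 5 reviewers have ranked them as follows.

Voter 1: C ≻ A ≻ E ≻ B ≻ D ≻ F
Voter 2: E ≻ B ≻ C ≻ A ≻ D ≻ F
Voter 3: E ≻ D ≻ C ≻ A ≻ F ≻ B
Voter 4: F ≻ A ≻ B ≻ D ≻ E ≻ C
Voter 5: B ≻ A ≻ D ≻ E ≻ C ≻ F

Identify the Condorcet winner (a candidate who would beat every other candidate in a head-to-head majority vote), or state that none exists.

No Condorcet winner

Head-to-head results (5 voters total):
A vs B: A wins 3–2.
A vs C: C wins 3–2.
A vs D: A wins 4–1.
A vs E: A wins 3–2.
A vs F: A wins 4–1.
B vs C: B wins 3–2.
B vs D: B wins 4–1.
B vs E: E wins 3–2.
B vs F: B wins 3–2.
C vs D: D wins 3–2.
C vs E: E wins 4–1.
C vs F: C wins 4–1.
D vs E: E wins 3–2.
D vs F: D wins 4–1.
E vs F: E wins 4–1.
No candidate beats all others: A beats B beats C beats A, a majority cycle.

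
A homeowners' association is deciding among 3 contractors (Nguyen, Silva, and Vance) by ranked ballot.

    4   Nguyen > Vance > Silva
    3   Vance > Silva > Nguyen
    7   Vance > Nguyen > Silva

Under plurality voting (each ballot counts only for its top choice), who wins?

First-place vote totals:
  Nguyen: 4
  Silva: 0
  Vance: 10
Vance has the most first-place votes.

Vance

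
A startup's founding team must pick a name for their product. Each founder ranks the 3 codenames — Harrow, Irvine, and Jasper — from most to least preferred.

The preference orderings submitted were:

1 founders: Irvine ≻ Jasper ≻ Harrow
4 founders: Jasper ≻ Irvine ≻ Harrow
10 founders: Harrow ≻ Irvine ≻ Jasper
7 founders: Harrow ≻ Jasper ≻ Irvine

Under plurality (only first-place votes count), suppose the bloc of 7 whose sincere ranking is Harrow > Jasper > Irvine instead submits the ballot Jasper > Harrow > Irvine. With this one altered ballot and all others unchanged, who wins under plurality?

First-place totals with the altered ballot: Harrow 10, Irvine 1, Jasper 11.
The switch changes the winner from Harrow to Jasper.

Jasper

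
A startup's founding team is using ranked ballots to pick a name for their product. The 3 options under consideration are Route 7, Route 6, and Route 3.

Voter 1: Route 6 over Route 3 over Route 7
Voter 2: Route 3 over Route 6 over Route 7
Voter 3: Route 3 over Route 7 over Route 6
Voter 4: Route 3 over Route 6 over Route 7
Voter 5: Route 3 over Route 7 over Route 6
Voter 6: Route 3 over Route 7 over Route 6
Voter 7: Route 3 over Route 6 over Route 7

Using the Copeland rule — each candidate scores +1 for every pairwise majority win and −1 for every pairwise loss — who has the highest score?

Route 3

Pairwise results:
  Route 7 vs Route 6: Route 6 wins 4–3.
  Route 7 vs Route 3: Route 3 wins 7–0.
  Route 6 vs Route 3: Route 3 wins 6–1.
Copeland scores (wins − losses):
  Route 7: 0 − 2 = -2
  Route 6: 1 − 1 = 0
  Route 3: 2 − 0 = 2
Route 3 has the best Copeland score.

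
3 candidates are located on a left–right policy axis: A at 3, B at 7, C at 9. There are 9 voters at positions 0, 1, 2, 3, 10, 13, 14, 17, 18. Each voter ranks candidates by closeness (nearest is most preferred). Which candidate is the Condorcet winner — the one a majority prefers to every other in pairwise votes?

With single-peaked preferences on a line, the Condorcet winner is the candidate closest to the median voter.
The median voter (position 10) is closest to C at 9.
Check: C vs A — voters closer to C: 5 of 9.

C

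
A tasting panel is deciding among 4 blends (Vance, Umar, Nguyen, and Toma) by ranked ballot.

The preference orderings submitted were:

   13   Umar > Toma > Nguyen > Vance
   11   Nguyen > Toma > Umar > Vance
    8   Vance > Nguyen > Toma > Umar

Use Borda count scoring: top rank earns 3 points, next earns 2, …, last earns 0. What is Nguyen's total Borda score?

62

Borda scores:
  Vance: 13·0 + 11·0 + 8·3 = 24
  Umar: 13·3 + 11·1 + 8·0 = 50
  Nguyen: 13·1 + 11·3 + 8·2 = 62
  Toma: 13·2 + 11·2 + 8·1 = 56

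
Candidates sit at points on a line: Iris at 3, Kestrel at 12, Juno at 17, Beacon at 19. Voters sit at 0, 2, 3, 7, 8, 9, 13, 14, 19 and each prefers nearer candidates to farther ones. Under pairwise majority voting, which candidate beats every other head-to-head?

Kestrel

With single-peaked preferences on a line, the Condorcet winner is the candidate closest to the median voter.
The median voter (position 8) is closest to Kestrel at 12.
Check: Kestrel vs Beacon — voters closer to Kestrel: 8 of 9.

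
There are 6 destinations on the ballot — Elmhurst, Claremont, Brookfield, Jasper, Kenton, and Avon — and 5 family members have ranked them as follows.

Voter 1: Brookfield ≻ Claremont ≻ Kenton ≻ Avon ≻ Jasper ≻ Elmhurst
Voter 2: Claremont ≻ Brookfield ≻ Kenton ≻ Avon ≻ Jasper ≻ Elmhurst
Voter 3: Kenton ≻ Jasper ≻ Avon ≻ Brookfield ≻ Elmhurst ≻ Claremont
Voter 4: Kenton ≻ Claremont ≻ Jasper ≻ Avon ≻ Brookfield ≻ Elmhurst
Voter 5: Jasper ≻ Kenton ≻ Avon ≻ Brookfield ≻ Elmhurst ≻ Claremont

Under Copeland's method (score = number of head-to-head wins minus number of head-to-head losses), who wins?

Kenton

Pairwise results:
  Elmhurst vs Claremont: Claremont wins 3–2.
  Elmhurst vs Brookfield: Brookfield wins 5–0.
  Elmhurst vs Jasper: Jasper wins 5–0.
  Elmhurst vs Kenton: Kenton wins 5–0.
  Elmhurst vs Avon: Avon wins 5–0.
  Claremont vs Brookfield: Brookfield wins 3–2.
  Claremont vs Jasper: Claremont wins 3–2.
  Claremont vs Kenton: Kenton wins 3–2.
  Claremont vs Avon: Claremont wins 3–2.
  Brookfield vs Jasper: Jasper wins 3–2.
  Brookfield vs Kenton: Kenton wins 3–2.
  Brookfield vs Avon: Avon wins 3–2.
  Jasper vs Kenton: Kenton wins 4–1.
  Jasper vs Avon: Jasper wins 3–2.
  Kenton vs Avon: Kenton wins 5–0.
Copeland scores (wins − losses):
  Elmhurst: 0 − 5 = -5
  Claremont: 3 − 2 = 1
  Brookfield: 2 − 3 = -1
  Jasper: 3 − 2 = 1
  Kenton: 5 − 0 = 5
  Avon: 2 − 3 = -1
Kenton has the best Copeland score.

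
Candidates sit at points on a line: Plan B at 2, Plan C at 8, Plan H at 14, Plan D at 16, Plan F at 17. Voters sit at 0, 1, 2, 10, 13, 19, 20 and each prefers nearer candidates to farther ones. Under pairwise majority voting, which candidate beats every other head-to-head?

Plan C

With single-peaked preferences on a line, the Condorcet winner is the candidate closest to the median voter.
The median voter (position 10) is closest to Plan C at 8.
Check: Plan C vs Plan B — voters closer to Plan C: 4 of 7.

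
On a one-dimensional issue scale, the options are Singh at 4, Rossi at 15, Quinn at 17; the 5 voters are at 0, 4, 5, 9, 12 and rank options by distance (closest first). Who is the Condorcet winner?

With single-peaked preferences on a line, the Condorcet winner is the candidate closest to the median voter.
The median voter (position 5) is closest to Singh at 4.
Check: Singh vs Rossi — voters closer to Singh: 4 of 5.

Singh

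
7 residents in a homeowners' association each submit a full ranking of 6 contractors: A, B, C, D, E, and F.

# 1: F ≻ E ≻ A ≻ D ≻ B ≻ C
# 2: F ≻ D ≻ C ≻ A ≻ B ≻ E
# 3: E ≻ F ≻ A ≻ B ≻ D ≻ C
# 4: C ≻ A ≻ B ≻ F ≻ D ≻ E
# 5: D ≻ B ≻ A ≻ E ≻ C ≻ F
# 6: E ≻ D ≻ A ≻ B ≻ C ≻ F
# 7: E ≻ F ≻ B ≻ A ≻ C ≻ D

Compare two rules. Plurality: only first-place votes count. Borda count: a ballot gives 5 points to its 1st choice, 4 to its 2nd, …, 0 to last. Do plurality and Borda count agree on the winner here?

Plurality first-place counts: A 0, B 0, C 1, D 1, E 3, F 2 → E.
Borda totals: A 20, B 16, C 11, D 17, E 21, F 20 → E.
The two rules agree on E.

Yes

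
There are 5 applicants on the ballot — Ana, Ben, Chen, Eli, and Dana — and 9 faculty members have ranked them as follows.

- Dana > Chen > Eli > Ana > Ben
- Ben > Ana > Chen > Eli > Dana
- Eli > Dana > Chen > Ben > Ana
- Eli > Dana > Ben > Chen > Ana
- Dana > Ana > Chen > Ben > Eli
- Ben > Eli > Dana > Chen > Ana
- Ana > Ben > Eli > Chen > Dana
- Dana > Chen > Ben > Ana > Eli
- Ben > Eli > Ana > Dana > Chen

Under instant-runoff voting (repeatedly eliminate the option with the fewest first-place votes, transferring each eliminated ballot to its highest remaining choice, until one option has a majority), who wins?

Round 1: Ben 3, Dana 3, Eli 2, Ana 1, Chen 0. Chen has the fewest and is eliminated.
Round 2: Ben 3, Dana 3, Eli 2, Ana 1. Ana has the fewest and is eliminated.
Round 3: Ben 4, Dana 3, Eli 2. Eli has the fewest and is eliminated.
Round 4: Dana 5, Ben 4. Dana has a majority.

Dana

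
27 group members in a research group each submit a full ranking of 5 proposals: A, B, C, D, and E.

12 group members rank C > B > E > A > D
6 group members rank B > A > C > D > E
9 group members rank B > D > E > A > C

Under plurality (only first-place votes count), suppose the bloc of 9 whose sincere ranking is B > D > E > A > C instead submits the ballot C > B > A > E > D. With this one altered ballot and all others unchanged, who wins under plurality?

C

First-place totals with the altered ballot: A 0, B 6, C 21, D 0, E 0.
The switch changes the winner from B to C.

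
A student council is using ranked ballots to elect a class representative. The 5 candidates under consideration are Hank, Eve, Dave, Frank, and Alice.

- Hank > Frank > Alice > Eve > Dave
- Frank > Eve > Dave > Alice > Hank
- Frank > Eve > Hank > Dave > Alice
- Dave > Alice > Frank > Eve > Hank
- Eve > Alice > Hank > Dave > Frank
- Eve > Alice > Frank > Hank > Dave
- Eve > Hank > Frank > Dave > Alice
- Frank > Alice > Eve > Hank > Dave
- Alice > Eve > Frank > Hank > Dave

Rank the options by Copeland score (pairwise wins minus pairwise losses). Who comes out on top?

Pairwise results:
  Hank vs Eve: Eve wins 8–1.
  Hank vs Dave: Hank wins 7–2.
  Hank vs Frank: Frank wins 6–3.
  Hank vs Alice: Alice wins 6–3.
  Eve vs Dave: Eve wins 8–1.
  Eve vs Frank: Frank wins 5–4.
  Eve vs Alice: Eve wins 5–4.
  Dave vs Frank: Frank wins 7–2.
  Dave vs Alice: Alice wins 5–4.
  Frank vs Alice: Frank wins 5–4.
Copeland scores (wins − losses):
  Hank: 1 − 3 = -2
  Eve: 3 − 1 = 2
  Dave: 0 − 4 = -4
  Frank: 4 − 0 = 4
  Alice: 2 − 2 = 0
Frank has the best Copeland score.

Frank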